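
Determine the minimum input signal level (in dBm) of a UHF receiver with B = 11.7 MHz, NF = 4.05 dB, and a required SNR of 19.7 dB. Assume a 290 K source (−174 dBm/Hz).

−79.6 dBm

Sensitivity = −174 + 10 log₁₀(B) + NF + SNR_min
= −174 + 70.68 + 4.05 + 19.7
= −79.57 dBm → −79.6 dBm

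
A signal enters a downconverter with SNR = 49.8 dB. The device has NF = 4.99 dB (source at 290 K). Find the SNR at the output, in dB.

By definition F = SNR_in/SNR_out, so in dB: SNR_out = SNR_in − NF
SNR_out = 49.8 − 4.99 = 44.81 dB

44.81 dB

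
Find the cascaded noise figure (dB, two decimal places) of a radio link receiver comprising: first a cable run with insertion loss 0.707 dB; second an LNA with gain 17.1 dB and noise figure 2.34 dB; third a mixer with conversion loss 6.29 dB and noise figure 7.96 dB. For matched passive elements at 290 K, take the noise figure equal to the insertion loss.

3.30 dB

Convert to linear (a loss of L dB is a gain of −L dB): F_i = 10^(NF_i/10), G_i = 10^(G_i,dB/10)
  Stage 1: F_1 = 10^(0.707/10) = 1.177, G_1 = 10^(−0.707/10) = 0.8498
  Stage 2: F_2 = 10^(2.34/10) = 1.714, G_2 = 10^(17.1/10) = 51.29
  Stage 3: F_3 = 10^(7.96/10) = 6.252, G_3 = 10^(−6.29/10) = 0.2350
Friis cascade:
  F = 1.177 + (1.714 − 1)/0.8498 + (6.252 − 1)/43.58 = 2.137
NF = 10 log₁₀(2.137) = 3.30 dB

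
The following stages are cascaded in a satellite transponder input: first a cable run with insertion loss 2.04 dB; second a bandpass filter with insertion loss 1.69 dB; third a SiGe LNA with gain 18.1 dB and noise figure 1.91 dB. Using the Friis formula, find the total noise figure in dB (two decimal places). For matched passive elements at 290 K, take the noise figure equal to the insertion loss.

Convert to linear (a loss of L dB is a gain of −L dB): F_i = 10^(NF_i/10), G_i = 10^(G_i,dB/10)
  Stage 1: F_1 = 10^(2.04/10) = 1.600, G_1 = 10^(−2.04/10) = 0.6252
  Stage 2: F_2 = 10^(1.69/10) = 1.476, G_2 = 10^(−1.69/10) = 0.6776
  Stage 3: F_3 = 10^(1.91/10) = 1.552, G_3 = 10^(18.1/10) = 64.57
Friis cascade:
  F = 1.600 + (1.476 − 1)/0.6252 + (1.552 − 1)/0.4236 = 3.664
NF = 10 log₁₀(3.664) = 5.64 dB

5.64 dB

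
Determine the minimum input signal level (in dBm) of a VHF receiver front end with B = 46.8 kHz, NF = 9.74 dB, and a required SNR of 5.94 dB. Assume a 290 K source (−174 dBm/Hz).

Sensitivity = −174 + 10 log₁₀(B) + NF + SNR_min
= −174 + 46.7 + 9.74 + 5.94
= −111.62 dBm → −111.6 dBm

−111.6 dBm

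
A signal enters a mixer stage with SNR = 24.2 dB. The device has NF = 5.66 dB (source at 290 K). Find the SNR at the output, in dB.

18.54 dB

By definition F = SNR_in/SNR_out, so in dB: SNR_out = SNR_in − NF
SNR_out = 24.2 − 5.66 = 18.54 dB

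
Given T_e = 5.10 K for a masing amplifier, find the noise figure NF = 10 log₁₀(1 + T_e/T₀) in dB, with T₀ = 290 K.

F = 1 + T_e/T₀ = 1 + 5.10/290 = 1.01759
NF = 10 log₁₀(1.01759) = 0.076 dB

0.076 dB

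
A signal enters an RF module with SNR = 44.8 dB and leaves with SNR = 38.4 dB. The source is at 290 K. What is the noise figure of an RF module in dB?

6.4 dB

NF (dB) = SNR_in(dB) − SNR_out(dB) when the source is at T₀
NF = 44.8 − 38.4 = 6.4 dB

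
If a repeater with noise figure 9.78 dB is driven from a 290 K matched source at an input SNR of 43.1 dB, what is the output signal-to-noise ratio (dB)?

By definition F = SNR_in/SNR_out, so in dB: SNR_out = SNR_in − NF
SNR_out = 43.1 − 9.78 = 33.32 dB

33.32 dB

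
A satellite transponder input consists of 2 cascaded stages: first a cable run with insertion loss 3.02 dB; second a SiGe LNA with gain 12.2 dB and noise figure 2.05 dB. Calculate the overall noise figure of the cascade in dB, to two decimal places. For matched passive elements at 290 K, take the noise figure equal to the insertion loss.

Convert to linear (a loss of L dB is a gain of −L dB): F_i = 10^(NF_i/10), G_i = 10^(G_i,dB/10)
  Stage 1: F_1 = 10^(3.02/10) = 2.004, G_1 = 10^(−3.02/10) = 0.4989
  Stage 2: F_2 = 10^(2.05/10) = 1.603, G_2 = 10^(12.2/10) = 16.60
Friis cascade:
  F = 2.004 + (1.603 − 1)/0.4989 = 3.214
NF = 10 log₁₀(3.214) = 5.07 dB

5.07 dB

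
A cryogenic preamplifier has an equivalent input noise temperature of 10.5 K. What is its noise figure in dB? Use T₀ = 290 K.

0.154 dB

F = 1 + T_e/T₀ = 1 + 10.5/290 = 1.03621
NF = 10 log₁₀(1.03621) = 0.154 dB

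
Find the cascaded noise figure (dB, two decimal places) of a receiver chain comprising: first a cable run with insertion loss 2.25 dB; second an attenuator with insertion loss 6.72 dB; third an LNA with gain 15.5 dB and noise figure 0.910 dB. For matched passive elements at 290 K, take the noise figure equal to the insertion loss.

9.88 dB

Convert to linear (a loss of L dB is a gain of −L dB): F_i = 10^(NF_i/10), G_i = 10^(G_i,dB/10)
  Stage 1: F_1 = 10^(2.25/10) = 1.679, G_1 = 10^(−2.25/10) = 0.5957
  Stage 2: F_2 = 10^(6.72/10) = 4.699, G_2 = 10^(−6.72/10) = 0.2128
  Stage 3: F_3 = 10^(0.910/10) = 1.233, G_3 = 10^(15.5/10) = 35.48
Friis cascade:
  F = 1.679 + (4.699 − 1)/0.5957 + (1.233 − 1)/0.1268 = 9.727
NF = 10 log₁₀(9.727) = 9.88 dB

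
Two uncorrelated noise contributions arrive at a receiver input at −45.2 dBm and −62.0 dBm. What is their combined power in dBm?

−45.1 dBm

Convert to linear, add, convert back:
P₁ = 3.02×10⁻⁸ W, P₂ = 6.31×10⁻¹⁰ W
P_tot = 3.08×10⁻⁸ W → 10 log₁₀(P_tot / 10⁻³) = −45.1 dBm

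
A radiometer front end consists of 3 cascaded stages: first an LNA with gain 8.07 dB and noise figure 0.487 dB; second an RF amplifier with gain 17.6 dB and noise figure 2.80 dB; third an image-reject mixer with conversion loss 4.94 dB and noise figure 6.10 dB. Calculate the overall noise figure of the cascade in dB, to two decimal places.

Convert to linear (a loss of L dB is a gain of −L dB): F_i = 10^(NF_i/10), G_i = 10^(G_i,dB/10)
  Stage 1: F_1 = 10^(0.487/10) = 1.119, G_1 = 10^(8.07/10) = 6.412
  Stage 2: F_2 = 10^(2.80/10) = 1.905, G_2 = 10^(17.6/10) = 57.54
  Stage 3: F_3 = 10^(6.10/10) = 4.074, G_3 = 10^(−4.94/10) = 0.3206
Friis cascade:
  F = 1.119 + (1.905 − 1)/6.412 + (4.074 − 1)/369.0 = 1.268
NF = 10 log₁₀(1.268) = 1.03 dB

1.03 dB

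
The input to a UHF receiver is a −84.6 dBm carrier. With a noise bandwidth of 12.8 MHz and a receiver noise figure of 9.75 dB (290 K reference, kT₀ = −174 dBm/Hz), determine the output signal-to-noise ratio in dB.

8.6 dB

Noise floor: N = −174 + 10 log₁₀(B) + NF
10 log₁₀(1.28×10⁷) = 71.07 dB
N = −174 + 71.07 + 9.75 = −93.18 dBm
SNR = P_sig − N = −84.6 − (−93.18) = 8.58 dB → 8.6 dB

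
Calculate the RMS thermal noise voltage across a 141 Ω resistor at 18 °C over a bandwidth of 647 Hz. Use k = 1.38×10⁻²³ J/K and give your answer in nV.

T = 18 °C + 273.15 = 291.15 K
V_n = √(4kTRB)
4kTRB = 4 × 1.38×10⁻²³ × 291.15 × 1.41×10² × 6.47×10² = 1.47×10⁻¹⁵ V²
V_n = √(1.47×10⁻¹⁵) = 3.83×10⁻⁸ V = 38.3 nV

38.3 nV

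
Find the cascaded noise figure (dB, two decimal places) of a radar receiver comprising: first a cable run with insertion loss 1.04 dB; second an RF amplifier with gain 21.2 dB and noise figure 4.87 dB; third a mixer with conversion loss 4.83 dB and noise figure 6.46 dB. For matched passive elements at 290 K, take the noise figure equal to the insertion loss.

Convert to linear (a loss of L dB is a gain of −L dB): F_i = 10^(NF_i/10), G_i = 10^(G_i,dB/10)
  Stage 1: F_1 = 10^(1.04/10) = 1.271, G_1 = 10^(−1.04/10) = 0.7870
  Stage 2: F_2 = 10^(4.87/10) = 3.069, G_2 = 10^(21.2/10) = 131.8
  Stage 3: F_3 = 10^(6.46/10) = 4.426, G_3 = 10^(−4.83/10) = 0.3289
Friis cascade:
  F = 1.271 + (3.069 − 1)/0.7870 + (4.426 − 1)/103.8 = 3.932
NF = 10 log₁₀(3.932) = 5.95 dB

5.95 dB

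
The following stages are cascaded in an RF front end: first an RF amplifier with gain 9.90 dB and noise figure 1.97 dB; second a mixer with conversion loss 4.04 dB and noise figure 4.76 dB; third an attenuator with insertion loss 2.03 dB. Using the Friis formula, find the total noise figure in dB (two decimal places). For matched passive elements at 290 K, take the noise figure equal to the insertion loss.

2.86 dB

Convert to linear (a loss of L dB is a gain of −L dB): F_i = 10^(NF_i/10), G_i = 10^(G_i,dB/10)
  Stage 1: F_1 = 10^(1.97/10) = 1.574, G_1 = 10^(9.90/10) = 9.772
  Stage 2: F_2 = 10^(4.76/10) = 2.992, G_2 = 10^(−4.04/10) = 0.3945
  Stage 3: F_3 = 10^(2.03/10) = 1.596, G_3 = 10^(−2.03/10) = 0.6266
Friis cascade:
  F = 1.574 + (2.992 − 1)/9.772 + (1.596 − 1)/3.855 = 1.932
NF = 10 log₁₀(1.932) = 2.86 dB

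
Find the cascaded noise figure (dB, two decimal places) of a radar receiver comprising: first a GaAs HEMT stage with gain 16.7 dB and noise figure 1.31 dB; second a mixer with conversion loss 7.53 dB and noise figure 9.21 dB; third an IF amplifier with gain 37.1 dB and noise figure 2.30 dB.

2.02 dB

Convert to linear (a loss of L dB is a gain of −L dB): F_i = 10^(NF_i/10), G_i = 10^(G_i,dB/10)
  Stage 1: F_1 = 10^(1.31/10) = 1.352, G_1 = 10^(16.7/10) = 46.77
  Stage 2: F_2 = 10^(9.21/10) = 8.337, G_2 = 10^(−7.53/10) = 0.1766
  Stage 3: F_3 = 10^(2.30/10) = 1.698, G_3 = 10^(37.1/10) = 5129
Friis cascade:
  F = 1.352 + (8.337 − 1)/46.77 + (1.698 − 1)/8.260 = 1.593
NF = 10 log₁₀(1.593) = 2.02 dB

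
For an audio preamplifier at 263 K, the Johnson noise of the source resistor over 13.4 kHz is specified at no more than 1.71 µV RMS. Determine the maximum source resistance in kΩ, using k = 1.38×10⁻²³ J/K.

15.0 kΩ

Johnson–Nyquist: V_n = √(4kTRB) ⇒ R = V_n² / (4kTB)
4kTB = 4 × 1.38×10⁻²³ × 263 × 1.34×10⁴ = 1.95×10⁻¹⁶
R = (1.71×10⁻⁶)² / 1.95×10⁻¹⁶ = 1.50×10⁴ Ω = 15.0 kΩ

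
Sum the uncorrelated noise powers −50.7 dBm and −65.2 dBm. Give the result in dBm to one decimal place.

−50.5 dBm

Convert to linear, add, convert back:
P₁ = 8.51×10⁻⁹ W, P₂ = 3.02×10⁻¹⁰ W
P_tot = 8.81×10⁻⁹ W → 10 log₁₀(P_tot / 10⁻³) = −50.5 dBm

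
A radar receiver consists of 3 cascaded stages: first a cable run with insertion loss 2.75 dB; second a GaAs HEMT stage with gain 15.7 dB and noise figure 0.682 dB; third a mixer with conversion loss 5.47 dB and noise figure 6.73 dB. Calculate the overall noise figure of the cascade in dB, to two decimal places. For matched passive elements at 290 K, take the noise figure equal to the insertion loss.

3.79 dB

Convert to linear (a loss of L dB is a gain of −L dB): F_i = 10^(NF_i/10), G_i = 10^(G_i,dB/10)
  Stage 1: F_1 = 10^(2.75/10) = 1.884, G_1 = 10^(−2.75/10) = 0.5309
  Stage 2: F_2 = 10^(0.682/10) = 1.170, G_2 = 10^(15.7/10) = 37.15
  Stage 3: F_3 = 10^(6.73/10) = 4.710, G_3 = 10^(−5.47/10) = 0.2838
Friis cascade:
  F = 1.884 + (1.170 − 1)/0.5309 + (4.710 − 1)/19.72 = 2.392
NF = 10 log₁₀(2.392) = 3.79 dB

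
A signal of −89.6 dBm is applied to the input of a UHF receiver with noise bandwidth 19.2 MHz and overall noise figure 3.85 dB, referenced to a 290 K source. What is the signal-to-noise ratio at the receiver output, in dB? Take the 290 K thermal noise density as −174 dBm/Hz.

7.7 dB

Noise floor: N = −174 + 10 log₁₀(B) + NF
10 log₁₀(1.92×10⁷) = 72.83 dB
N = −174 + 72.83 + 3.85 = −97.32 dBm
SNR = P_sig − N = −89.6 − (−97.32) = 7.72 dB → 7.7 dB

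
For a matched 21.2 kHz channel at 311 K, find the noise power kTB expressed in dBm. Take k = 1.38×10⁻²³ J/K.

−130.4 dBm

P_n = kTB = 1.38×10⁻²³ × 311 × 2.12×10⁴ = 9.10×10⁻¹⁷ W
In dBm: 10 log₁₀(9.10×10⁻¹⁷ / 10⁻³) = −130.4 dBm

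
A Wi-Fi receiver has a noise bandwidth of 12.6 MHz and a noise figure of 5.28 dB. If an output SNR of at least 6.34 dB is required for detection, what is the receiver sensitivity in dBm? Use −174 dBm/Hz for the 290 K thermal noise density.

Sensitivity = −174 + 10 log₁₀(B) + NF + SNR_min
= −174 + 71 + 5.28 + 6.34
= −91.38 dBm → −91.4 dBm

−91.4 dBm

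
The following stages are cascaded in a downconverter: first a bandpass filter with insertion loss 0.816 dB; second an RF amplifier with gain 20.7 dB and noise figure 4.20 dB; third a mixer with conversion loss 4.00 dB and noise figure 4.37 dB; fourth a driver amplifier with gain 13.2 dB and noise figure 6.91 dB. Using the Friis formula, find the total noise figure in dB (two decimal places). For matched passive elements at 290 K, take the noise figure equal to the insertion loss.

Convert to linear (a loss of L dB is a gain of −L dB): F_i = 10^(NF_i/10), G_i = 10^(G_i,dB/10)
  Stage 1: F_1 = 10^(0.816/10) = 1.207, G_1 = 10^(−0.816/10) = 0.8287
  Stage 2: F_2 = 10^(4.20/10) = 2.630, G_2 = 10^(20.7/10) = 117.5
  Stage 3: F_3 = 10^(4.37/10) = 2.735, G_3 = 10^(−4.00/10) = 0.3981
  Stage 4: F_4 = 10^(6.91/10) = 4.909, G_4 = 10^(13.2/10) = 20.89
Friis cascade:
  F = 1.207 + (2.630 − 1)/0.8287 + (2.735 − 1)/97.36 + (4.909 − 1)/38.76 = 3.293
NF = 10 log₁₀(3.293) = 5.18 dB

5.18 dB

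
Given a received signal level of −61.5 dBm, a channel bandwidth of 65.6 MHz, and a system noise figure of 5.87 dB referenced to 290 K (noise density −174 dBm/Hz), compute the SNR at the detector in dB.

Noise floor: N = −174 + 10 log₁₀(B) + NF
10 log₁₀(6.56×10⁷) = 78.17 dB
N = −174 + 78.17 + 5.87 = −89.96 dBm
SNR = P_sig − N = −61.5 − (−89.96) = 28.46 dB → 28.5 dB

28.5 dB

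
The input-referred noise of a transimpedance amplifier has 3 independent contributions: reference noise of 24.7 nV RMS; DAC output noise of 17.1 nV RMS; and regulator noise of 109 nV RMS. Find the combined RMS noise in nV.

Uncorrelated sources add in power (mean-square): V_tot = √(ΣV_i²)
V_tot = √[(2.47×10⁻⁸)² + (1.71×10⁻⁸)² + (1.09×10⁻⁷)²] = 1.13×10⁻⁷ V = 113 nV

113 nV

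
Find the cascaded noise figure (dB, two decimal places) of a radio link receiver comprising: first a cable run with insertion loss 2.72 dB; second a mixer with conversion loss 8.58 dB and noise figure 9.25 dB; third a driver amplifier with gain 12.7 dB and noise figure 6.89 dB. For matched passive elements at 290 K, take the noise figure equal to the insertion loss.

18.34 dB

Convert to linear (a loss of L dB is a gain of −L dB): F_i = 10^(NF_i/10), G_i = 10^(G_i,dB/10)
  Stage 1: F_1 = 10^(2.72/10) = 1.871, G_1 = 10^(−2.72/10) = 0.5346
  Stage 2: F_2 = 10^(9.25/10) = 8.414, G_2 = 10^(−8.58/10) = 0.1387
  Stage 3: F_3 = 10^(6.89/10) = 4.887, G_3 = 10^(12.7/10) = 18.62
Friis cascade:
  F = 1.871 + (8.414 − 1)/0.5346 + (4.887 − 1)/0.07413 = 68.17
NF = 10 log₁₀(68.17) = 18.34 dB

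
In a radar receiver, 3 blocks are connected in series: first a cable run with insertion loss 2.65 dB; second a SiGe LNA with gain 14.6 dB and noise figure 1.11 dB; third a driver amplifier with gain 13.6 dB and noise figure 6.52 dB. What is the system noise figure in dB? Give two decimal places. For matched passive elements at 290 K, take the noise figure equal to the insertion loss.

Convert to linear (a loss of L dB is a gain of −L dB): F_i = 10^(NF_i/10), G_i = 10^(G_i,dB/10)
  Stage 1: F_1 = 10^(2.65/10) = 1.841, G_1 = 10^(−2.65/10) = 0.5433
  Stage 2: F_2 = 10^(1.11/10) = 1.291, G_2 = 10^(14.6/10) = 28.84
  Stage 3: F_3 = 10^(6.52/10) = 4.487, G_3 = 10^(13.6/10) = 22.91
Friis cascade:
  F = 1.841 + (1.291 − 1)/0.5433 + (4.487 − 1)/15.67 = 2.599
NF = 10 log₁₀(2.599) = 4.15 dB

4.15 dB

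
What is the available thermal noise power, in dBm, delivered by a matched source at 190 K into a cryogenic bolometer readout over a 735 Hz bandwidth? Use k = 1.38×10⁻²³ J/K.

P_n = kTB = 1.38×10⁻²³ × 190 × 7.35×10² = 1.93×10⁻¹⁸ W
In dBm: 10 log₁₀(1.93×10⁻¹⁸ / 10⁻³) = −147.2 dBm

−147.2 dBm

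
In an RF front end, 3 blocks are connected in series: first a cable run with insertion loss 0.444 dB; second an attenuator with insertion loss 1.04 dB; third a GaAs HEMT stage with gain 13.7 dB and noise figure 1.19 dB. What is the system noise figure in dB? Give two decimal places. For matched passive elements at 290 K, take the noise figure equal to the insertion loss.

2.67 dB

Convert to linear (a loss of L dB is a gain of −L dB): F_i = 10^(NF_i/10), G_i = 10^(G_i,dB/10)
  Stage 1: F_1 = 10^(0.444/10) = 1.108, G_1 = 10^(−0.444/10) = 0.9028
  Stage 2: F_2 = 10^(1.04/10) = 1.271, G_2 = 10^(−1.04/10) = 0.7870
  Stage 3: F_3 = 10^(1.19/10) = 1.315, G_3 = 10^(13.7/10) = 23.44
Friis cascade:
  F = 1.108 + (1.271 − 1)/0.9028 + (1.315 − 1)/0.7106 = 1.851
NF = 10 log₁₀(1.851) = 2.67 dB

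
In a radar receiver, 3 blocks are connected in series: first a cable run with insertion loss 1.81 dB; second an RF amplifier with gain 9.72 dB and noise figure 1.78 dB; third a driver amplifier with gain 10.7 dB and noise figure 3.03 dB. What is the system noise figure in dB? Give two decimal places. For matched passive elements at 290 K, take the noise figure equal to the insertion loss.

Convert to linear (a loss of L dB is a gain of −L dB): F_i = 10^(NF_i/10), G_i = 10^(G_i,dB/10)
  Stage 1: F_1 = 10^(1.81/10) = 1.517, G_1 = 10^(−1.81/10) = 0.6592
  Stage 2: F_2 = 10^(1.78/10) = 1.507, G_2 = 10^(9.72/10) = 9.376
  Stage 3: F_3 = 10^(3.03/10) = 2.009, G_3 = 10^(10.7/10) = 11.75
Friis cascade:
  F = 1.517 + (1.507 − 1)/0.6592 + (2.009 − 1)/6.180 = 2.449
NF = 10 log₁₀(2.449) = 3.89 dB

3.89 dB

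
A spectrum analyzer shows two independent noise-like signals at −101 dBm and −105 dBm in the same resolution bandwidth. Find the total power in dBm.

Convert to linear, add, convert back:
P₁ = 7.94×10⁻¹⁴ W, P₂ = 3.16×10⁻¹⁴ W
P_tot = 1.11×10⁻¹³ W → 10 log₁₀(P_tot / 10⁻³) = −99.5 dBm

−99.5 dBm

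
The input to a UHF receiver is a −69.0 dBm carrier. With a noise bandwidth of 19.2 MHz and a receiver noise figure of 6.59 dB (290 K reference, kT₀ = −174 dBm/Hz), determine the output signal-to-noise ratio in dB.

25.6 dB

Noise floor: N = −174 + 10 log₁₀(B) + NF
10 log₁₀(1.92×10⁷) = 72.83 dB
N = −174 + 72.83 + 6.59 = −94.58 dBm
SNR = P_sig − N = −69.0 − (−94.58) = 25.58 dB → 25.6 dB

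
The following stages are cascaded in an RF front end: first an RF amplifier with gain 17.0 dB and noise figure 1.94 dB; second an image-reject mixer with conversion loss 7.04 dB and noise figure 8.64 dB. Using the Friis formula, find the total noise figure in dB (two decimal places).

Convert to linear (a loss of L dB is a gain of −L dB): F_i = 10^(NF_i/10), G_i = 10^(G_i,dB/10)
  Stage 1: F_1 = 10^(1.94/10) = 1.563, G_1 = 10^(17.0/10) = 50.12
  Stage 2: F_2 = 10^(8.64/10) = 7.311, G_2 = 10^(−7.04/10) = 0.1977
Friis cascade:
  F = 1.563 + (7.311 − 1)/50.12 = 1.689
NF = 10 log₁₀(1.689) = 2.28 dB

2.28 dB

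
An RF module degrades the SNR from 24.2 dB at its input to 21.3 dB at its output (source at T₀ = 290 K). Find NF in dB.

NF (dB) = SNR_in(dB) − SNR_out(dB) when the source is at T₀
NF = 24.2 − 21.3 = 2.9 dB

2.9 dB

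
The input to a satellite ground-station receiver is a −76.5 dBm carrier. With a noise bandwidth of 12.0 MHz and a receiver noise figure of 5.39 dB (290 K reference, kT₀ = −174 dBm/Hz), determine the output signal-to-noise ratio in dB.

Noise floor: N = −174 + 10 log₁₀(B) + NF
10 log₁₀(1.20×10⁷) = 70.79 dB
N = −174 + 70.79 + 5.39 = −97.82 dBm
SNR = P_sig − N = −76.5 − (−97.82) = 21.32 dB → 21.3 dB

21.3 dB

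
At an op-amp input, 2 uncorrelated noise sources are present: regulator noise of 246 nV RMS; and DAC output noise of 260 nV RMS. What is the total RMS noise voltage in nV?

Uncorrelated sources add in power (mean-square): V_tot = √(ΣV_i²)
V_tot = √[(2.46×10⁻⁷)² + (2.60×10⁻⁷)²] = 3.58×10⁻⁷ V = 358 nV

358 nV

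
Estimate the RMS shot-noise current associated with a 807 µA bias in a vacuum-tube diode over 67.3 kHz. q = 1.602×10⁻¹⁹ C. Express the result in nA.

4.17 nA

I_n = √(2qI·B)
2qI·B = 2 × 1.602×10⁻¹⁹ × 8.07×10⁻⁴ × 6.73×10⁴ = 1.74×10⁻¹⁷ A²
I_n = √(1.74×10⁻¹⁷) = 4.17×10⁻⁹ A = 4.17 nA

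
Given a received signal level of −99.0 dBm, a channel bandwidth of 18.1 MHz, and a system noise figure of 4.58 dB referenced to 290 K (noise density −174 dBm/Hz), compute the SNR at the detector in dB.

−2.2 dB

Noise floor: N = −174 + 10 log₁₀(B) + NF
10 log₁₀(1.81×10⁷) = 72.58 dB
N = −174 + 72.58 + 4.58 = −96.84 dBm
SNR = P_sig − N = −99.0 − (−96.84) = −2.16 dB → −2.2 dB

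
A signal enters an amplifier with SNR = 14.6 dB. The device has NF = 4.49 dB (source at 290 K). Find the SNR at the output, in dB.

By definition F = SNR_in/SNR_out, so in dB: SNR_out = SNR_in − NF
SNR_out = 14.6 − 4.49 = 10.11 dB

10.11 dB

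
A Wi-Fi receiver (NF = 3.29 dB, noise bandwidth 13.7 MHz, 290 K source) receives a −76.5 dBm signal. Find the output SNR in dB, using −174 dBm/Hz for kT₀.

Noise floor: N = −174 + 10 log₁₀(B) + NF
10 log₁₀(1.37×10⁷) = 71.37 dB
N = −174 + 71.37 + 3.29 = −99.34 dBm
SNR = P_sig − N = −76.5 − (−99.34) = 22.84 dB → 22.8 dB

22.8 dB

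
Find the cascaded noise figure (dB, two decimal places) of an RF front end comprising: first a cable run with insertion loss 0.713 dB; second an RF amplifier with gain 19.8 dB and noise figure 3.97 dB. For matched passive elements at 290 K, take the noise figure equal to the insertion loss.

4.68 dB

Convert to linear (a loss of L dB is a gain of −L dB): F_i = 10^(NF_i/10), G_i = 10^(G_i,dB/10)
  Stage 1: F_1 = 10^(0.713/10) = 1.178, G_1 = 10^(−0.713/10) = 0.8486
  Stage 2: F_2 = 10^(3.97/10) = 2.495, G_2 = 10^(19.8/10) = 95.50
Friis cascade:
  F = 1.178 + (2.495 − 1)/0.8486 = 2.940
NF = 10 log₁₀(2.940) = 4.68 dB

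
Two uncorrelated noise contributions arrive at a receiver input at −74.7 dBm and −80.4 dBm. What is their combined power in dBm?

−73.7 dBm

Convert to linear, add, convert back:
P₁ = 3.39×10⁻¹¹ W, P₂ = 9.12×10⁻¹² W
P_tot = 4.30×10⁻¹¹ W → 10 log₁₀(P_tot / 10⁻³) = −73.7 dBm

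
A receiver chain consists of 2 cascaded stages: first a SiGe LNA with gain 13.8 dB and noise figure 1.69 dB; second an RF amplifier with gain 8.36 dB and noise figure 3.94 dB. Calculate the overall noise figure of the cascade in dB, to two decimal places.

Convert to linear (a loss of L dB is a gain of −L dB): F_i = 10^(NF_i/10), G_i = 10^(G_i,dB/10)
  Stage 1: F_1 = 10^(1.69/10) = 1.476, G_1 = 10^(13.8/10) = 23.99
  Stage 2: F_2 = 10^(3.94/10) = 2.477, G_2 = 10^(8.36/10) = 6.855
Friis cascade:
  F = 1.476 + (2.477 − 1)/23.99 = 1.537
NF = 10 log₁₀(1.537) = 1.87 dB

1.87 dB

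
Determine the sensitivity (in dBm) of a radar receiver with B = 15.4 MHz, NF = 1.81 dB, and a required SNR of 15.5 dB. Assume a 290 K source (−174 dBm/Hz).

−84.8 dBm

Sensitivity = −174 + 10 log₁₀(B) + NF + SNR_min
= −174 + 71.88 + 1.81 + 15.5
= −84.81 dBm → −84.8 dBm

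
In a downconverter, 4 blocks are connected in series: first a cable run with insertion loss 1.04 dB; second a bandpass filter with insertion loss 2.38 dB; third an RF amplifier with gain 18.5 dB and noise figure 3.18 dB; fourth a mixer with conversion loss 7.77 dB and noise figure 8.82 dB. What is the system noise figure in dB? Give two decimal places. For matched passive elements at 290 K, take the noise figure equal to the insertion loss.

6.79 dB

Convert to linear (a loss of L dB is a gain of −L dB): F_i = 10^(NF_i/10), G_i = 10^(G_i,dB/10)
  Stage 1: F_1 = 10^(1.04/10) = 1.271, G_1 = 10^(−1.04/10) = 0.7870
  Stage 2: F_2 = 10^(2.38/10) = 1.730, G_2 = 10^(−2.38/10) = 0.5781
  Stage 3: F_3 = 10^(3.18/10) = 2.080, G_3 = 10^(18.5/10) = 70.79
  Stage 4: F_4 = 10^(8.82/10) = 7.621, G_4 = 10^(−7.77/10) = 0.1671
Friis cascade:
  F = 1.271 + (1.730 − 1)/0.7870 + (2.080 − 1)/0.4550 + (7.621 − 1)/32.21 = 4.776
NF = 10 log₁₀(4.776) = 6.79 dB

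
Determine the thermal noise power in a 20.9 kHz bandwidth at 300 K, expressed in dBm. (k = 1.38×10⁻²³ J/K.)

P_n = kTB = 1.38×10⁻²³ × 300 × 2.09×10⁴ = 8.65×10⁻¹⁷ W
In dBm: 10 log₁₀(8.65×10⁻¹⁷ / 10⁻³) = −130.6 dBm

−130.6 dBm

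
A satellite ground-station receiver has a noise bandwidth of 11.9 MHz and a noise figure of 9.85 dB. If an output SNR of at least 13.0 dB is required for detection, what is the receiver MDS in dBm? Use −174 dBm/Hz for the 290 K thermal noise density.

−80.4 dBm

Sensitivity = −174 + 10 log₁₀(B) + NF + SNR_min
= −174 + 70.76 + 9.85 + 13.0
= −80.39 dBm → −80.4 dBm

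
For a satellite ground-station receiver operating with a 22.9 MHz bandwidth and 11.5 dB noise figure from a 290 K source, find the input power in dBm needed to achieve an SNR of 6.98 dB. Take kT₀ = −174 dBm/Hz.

−81.9 dBm

Sensitivity = −174 + 10 log₁₀(B) + NF + SNR_min
= −174 + 73.6 + 11.5 + 6.98
= −81.92 dBm → −81.9 dBm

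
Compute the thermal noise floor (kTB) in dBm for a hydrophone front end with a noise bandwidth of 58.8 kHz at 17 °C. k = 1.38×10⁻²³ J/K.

T = 17 °C + 273.15 = 290.15 K
P_n = kTB = 1.38×10⁻²³ × 290.15 × 5.88×10⁴ = 2.35×10⁻¹⁶ W
In dBm: 10 log₁₀(2.35×10⁻¹⁶ / 10⁻³) = −126.3 dBm

−126.3 dBm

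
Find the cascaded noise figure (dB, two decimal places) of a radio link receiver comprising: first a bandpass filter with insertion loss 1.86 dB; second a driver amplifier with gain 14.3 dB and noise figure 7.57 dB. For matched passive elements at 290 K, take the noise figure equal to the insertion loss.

9.43 dB

Convert to linear (a loss of L dB is a gain of −L dB): F_i = 10^(NF_i/10), G_i = 10^(G_i,dB/10)
  Stage 1: F_1 = 10^(1.86/10) = 1.535, G_1 = 10^(−1.86/10) = 0.6516
  Stage 2: F_2 = 10^(7.57/10) = 5.715, G_2 = 10^(14.3/10) = 26.92
Friis cascade:
  F = 1.535 + (5.715 − 1)/0.6516 = 8.770
NF = 10 log₁₀(8.770) = 9.43 dB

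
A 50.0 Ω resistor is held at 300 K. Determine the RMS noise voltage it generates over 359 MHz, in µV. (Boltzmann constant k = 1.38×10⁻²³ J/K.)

17.2 µV

V_n = √(4kTRB)
4kTRB = 4 × 1.38×10⁻²³ × 300 × 5.00×10¹ × 3.59×10⁸ = 2.97×10⁻¹⁰ V²
V_n = √(2.97×10⁻¹⁰) = 1.72×10⁻⁵ V = 17.2 µV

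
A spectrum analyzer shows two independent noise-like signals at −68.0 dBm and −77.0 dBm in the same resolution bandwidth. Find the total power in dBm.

−67.5 dBm

Convert to linear, add, convert back:
P₁ = 1.58×10⁻¹⁰ W, P₂ = 2.00×10⁻¹¹ W
P_tot = 1.78×10⁻¹⁰ W → 10 log₁₀(P_tot / 10⁻³) = −67.5 dBm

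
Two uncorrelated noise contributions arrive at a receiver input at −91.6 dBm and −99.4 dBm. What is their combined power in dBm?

−90.9 dBm

Convert to linear, add, convert back:
P₁ = 6.92×10⁻¹³ W, P₂ = 1.15×10⁻¹³ W
P_tot = 8.07×10⁻¹³ W → 10 log₁₀(P_tot / 10⁻³) = −90.9 dBm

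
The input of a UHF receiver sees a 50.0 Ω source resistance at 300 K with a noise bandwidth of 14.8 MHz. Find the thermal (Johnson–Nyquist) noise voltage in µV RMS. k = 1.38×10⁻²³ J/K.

3.50 µV

V_n = √(4kTRB)
4kTRB = 4 × 1.38×10⁻²³ × 300 × 5.00×10¹ × 1.48×10⁷ = 1.23×10⁻¹¹ V²
V_n = √(1.23×10⁻¹¹) = 3.50×10⁻⁶ V = 3.50 µV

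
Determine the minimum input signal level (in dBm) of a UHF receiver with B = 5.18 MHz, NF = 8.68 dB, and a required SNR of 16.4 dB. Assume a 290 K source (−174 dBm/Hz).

−81.8 dBm

Sensitivity = −174 + 10 log₁₀(B) + NF + SNR_min
= −174 + 67.14 + 8.68 + 16.4
= −81.78 dBm → −81.8 dBm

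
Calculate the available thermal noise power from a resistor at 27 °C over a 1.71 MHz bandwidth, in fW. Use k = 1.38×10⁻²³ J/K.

7.08 fW

T = 27 °C + 273.15 = 300.15 K
P_n = kTB = 1.38×10⁻²³ × 300.15 × 1.71×10⁶ = 7.08×10⁻¹⁵ W = 7.08 fW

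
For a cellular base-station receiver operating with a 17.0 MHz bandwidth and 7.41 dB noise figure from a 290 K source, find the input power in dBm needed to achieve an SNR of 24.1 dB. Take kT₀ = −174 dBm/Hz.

−70.2 dBm

Sensitivity = −174 + 10 log₁₀(B) + NF + SNR_min
= −174 + 72.3 + 7.41 + 24.1
= −70.19 dBm → −70.2 dBm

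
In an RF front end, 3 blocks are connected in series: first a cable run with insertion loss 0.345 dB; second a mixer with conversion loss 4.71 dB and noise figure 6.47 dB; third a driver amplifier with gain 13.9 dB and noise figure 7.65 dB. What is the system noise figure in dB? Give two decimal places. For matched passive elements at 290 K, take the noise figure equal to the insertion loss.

13.06 dB

Convert to linear (a loss of L dB is a gain of −L dB): F_i = 10^(NF_i/10), G_i = 10^(G_i,dB/10)
  Stage 1: F_1 = 10^(0.345/10) = 1.083, G_1 = 10^(−0.345/10) = 0.9236
  Stage 2: F_2 = 10^(6.47/10) = 4.436, G_2 = 10^(−4.71/10) = 0.3381
  Stage 3: F_3 = 10^(7.65/10) = 5.821, G_3 = 10^(13.9/10) = 24.55
Friis cascade:
  F = 1.083 + (4.436 − 1)/0.9236 + (5.821 − 1)/0.3122 = 20.24
NF = 10 log₁₀(20.24) = 13.06 dB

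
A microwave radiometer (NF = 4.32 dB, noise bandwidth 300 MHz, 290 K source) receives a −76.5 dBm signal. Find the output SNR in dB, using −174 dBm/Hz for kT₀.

8.4 dB

Noise floor: N = −174 + 10 log₁₀(B) + NF
10 log₁₀(3.00×10⁸) = 84.77 dB
N = −174 + 84.77 + 4.32 = −84.91 dBm
SNR = P_sig − N = −76.5 − (−84.91) = 8.41 dB → 8.4 dB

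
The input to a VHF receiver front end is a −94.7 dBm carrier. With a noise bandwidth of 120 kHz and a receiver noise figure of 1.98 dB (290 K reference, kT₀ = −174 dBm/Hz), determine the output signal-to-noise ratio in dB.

Noise floor: N = −174 + 10 log₁₀(B) + NF
10 log₁₀(1.20×10⁵) = 50.79 dB
N = −174 + 50.79 + 1.98 = −121.23 dBm
SNR = P_sig − N = −94.7 − (−121.23) = 26.53 dB → 26.5 dB

26.5 dB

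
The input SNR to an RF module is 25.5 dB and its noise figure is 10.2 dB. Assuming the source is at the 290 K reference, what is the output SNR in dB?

By definition F = SNR_in/SNR_out, so in dB: SNR_out = SNR_in − NF
SNR_out = 25.5 − 10.2 = 15.3 dB

15.3 dB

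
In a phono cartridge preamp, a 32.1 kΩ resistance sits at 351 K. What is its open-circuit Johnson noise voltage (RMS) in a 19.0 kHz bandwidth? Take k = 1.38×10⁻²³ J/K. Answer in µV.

V_n = √(4kTRB)
4kTRB = 4 × 1.38×10⁻²³ × 351 × 3.21×10⁴ × 1.90×10⁴ = 1.18×10⁻¹¹ V²
V_n = √(1.18×10⁻¹¹) = 3.44×10⁻⁶ V = 3.44 µV

3.44 µV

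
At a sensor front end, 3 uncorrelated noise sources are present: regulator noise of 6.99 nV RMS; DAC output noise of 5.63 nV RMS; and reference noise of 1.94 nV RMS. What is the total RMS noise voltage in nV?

9.18 nV

Uncorrelated sources add in power (mean-square): V_tot = √(ΣV_i²)
V_tot = √[(6.99×10⁻⁹)² + (5.63×10⁻⁹)² + (1.94×10⁻⁹)²] = 9.18×10⁻⁹ V = 9.18 nV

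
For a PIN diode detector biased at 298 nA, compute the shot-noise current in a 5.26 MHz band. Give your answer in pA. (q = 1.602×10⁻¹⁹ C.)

709 pA

I_n = √(2qI·B)
2qI·B = 2 × 1.602×10⁻¹⁹ × 2.98×10⁻⁷ × 5.26×10⁶ = 5.02×10⁻¹⁹ A²
I_n = √(5.02×10⁻¹⁹) = 7.09×10⁻¹⁰ A = 709 pA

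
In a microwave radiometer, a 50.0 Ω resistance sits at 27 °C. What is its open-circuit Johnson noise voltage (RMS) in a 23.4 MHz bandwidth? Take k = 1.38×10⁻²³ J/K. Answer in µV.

T = 27 °C + 273.15 = 300.15 K
V_n = √(4kTRB)
4kTRB = 4 × 1.38×10⁻²³ × 300.15 × 5.00×10¹ × 2.34×10⁷ = 1.94×10⁻¹¹ V²
V_n = √(1.94×10⁻¹¹) = 4.40×10⁻⁶ V = 4.40 µV

4.40 µV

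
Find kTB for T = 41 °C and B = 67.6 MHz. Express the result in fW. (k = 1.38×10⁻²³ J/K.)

T = 41 °C + 273.15 = 314.15 K
P_n = kTB = 1.38×10⁻²³ × 314.15 × 6.76×10⁷ = 2.93×10⁻¹³ W = 293 fW

293 fW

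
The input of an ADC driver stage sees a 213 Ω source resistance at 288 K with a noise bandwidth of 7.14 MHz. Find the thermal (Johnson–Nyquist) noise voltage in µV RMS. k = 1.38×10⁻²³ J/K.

4.92 µV

V_n = √(4kTRB)
4kTRB = 4 × 1.38×10⁻²³ × 288 × 2.13×10² × 7.14×10⁶ = 2.42×10⁻¹¹ V²
V_n = √(2.42×10⁻¹¹) = 4.92×10⁻⁶ V = 4.92 µV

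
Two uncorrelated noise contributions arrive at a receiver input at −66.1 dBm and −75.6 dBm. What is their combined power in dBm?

−65.6 dBm

Convert to linear, add, convert back:
P₁ = 2.45×10⁻¹⁰ W, P₂ = 2.75×10⁻¹¹ W
P_tot = 2.73×10⁻¹⁰ W → 10 log₁₀(P_tot / 10⁻³) = −65.6 dBm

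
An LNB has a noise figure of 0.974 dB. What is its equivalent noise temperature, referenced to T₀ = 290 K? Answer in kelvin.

72.9 K

F = 10^(0.974/10) = 1.25141
T_e = (F − 1)·T₀ = (1.25141 − 1) × 290 = 72.9 K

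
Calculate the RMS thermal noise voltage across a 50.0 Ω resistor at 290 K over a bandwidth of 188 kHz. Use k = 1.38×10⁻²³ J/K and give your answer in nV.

388 nV

V_n = √(4kTRB)
4kTRB = 4 × 1.38×10⁻²³ × 290 × 5.00×10¹ × 1.88×10⁵ = 1.50×10⁻¹³ V²
V_n = √(1.50×10⁻¹³) = 3.88×10⁻⁷ V = 388 nV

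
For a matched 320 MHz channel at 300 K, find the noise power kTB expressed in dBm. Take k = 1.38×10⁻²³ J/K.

P_n = kTB = 1.38×10⁻²³ × 300 × 3.20×10⁸ = 1.32×10⁻¹² W
In dBm: 10 log₁₀(1.32×10⁻¹² / 10⁻³) = −88.8 dBm

−88.8 dBm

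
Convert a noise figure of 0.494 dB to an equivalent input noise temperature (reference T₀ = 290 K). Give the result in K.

34.9 K

F = 10^(0.494/10) = 1.12047
T_e = (F − 1)·T₀ = (1.12047 − 1) × 290 = 34.9 K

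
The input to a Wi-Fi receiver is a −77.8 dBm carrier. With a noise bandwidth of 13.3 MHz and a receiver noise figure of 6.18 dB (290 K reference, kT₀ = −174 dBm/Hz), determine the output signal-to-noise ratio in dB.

18.8 dB

Noise floor: N = −174 + 10 log₁₀(B) + NF
10 log₁₀(1.33×10⁷) = 71.24 dB
N = −174 + 71.24 + 6.18 = −96.58 dBm
SNR = P_sig − N = −77.8 − (−96.58) = 18.78 dB → 18.8 dB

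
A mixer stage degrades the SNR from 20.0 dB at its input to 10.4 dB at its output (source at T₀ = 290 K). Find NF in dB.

9.6 dB

NF (dB) = SNR_in(dB) − SNR_out(dB) when the source is at T₀
NF = 20.0 − 10.4 = 9.6 dB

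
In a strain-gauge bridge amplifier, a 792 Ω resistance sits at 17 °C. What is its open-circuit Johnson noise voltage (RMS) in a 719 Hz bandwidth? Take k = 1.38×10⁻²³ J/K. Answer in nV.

T = 17 °C + 273.15 = 290.15 K
V_n = √(4kTRB)
4kTRB = 4 × 1.38×10⁻²³ × 290.15 × 7.92×10² × 7.19×10² = 9.12×10⁻¹⁵ V²
V_n = √(9.12×10⁻¹⁵) = 9.55×10⁻⁸ V = 95.5 nV

95.5 nV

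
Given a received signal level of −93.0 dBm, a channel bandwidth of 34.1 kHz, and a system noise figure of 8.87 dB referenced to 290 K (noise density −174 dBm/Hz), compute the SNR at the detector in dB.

26.8 dB

Noise floor: N = −174 + 10 log₁₀(B) + NF
10 log₁₀(3.41×10⁴) = 45.33 dB
N = −174 + 45.33 + 8.87 = −119.80 dBm
SNR = P_sig − N = −93.0 − (−119.80) = 26.80 dB → 26.8 dB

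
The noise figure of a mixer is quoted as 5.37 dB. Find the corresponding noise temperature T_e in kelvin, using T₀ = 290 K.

709 K

F = 10^(5.37/10) = 3.4435
T_e = (F − 1)·T₀ = (3.4435 − 1) × 290 = 709 K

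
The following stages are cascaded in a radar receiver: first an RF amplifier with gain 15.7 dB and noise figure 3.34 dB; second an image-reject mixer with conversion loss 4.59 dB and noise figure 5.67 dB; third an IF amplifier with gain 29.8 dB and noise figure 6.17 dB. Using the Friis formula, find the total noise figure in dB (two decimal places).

3.93 dB

Convert to linear (a loss of L dB is a gain of −L dB): F_i = 10^(NF_i/10), G_i = 10^(G_i,dB/10)
  Stage 1: F_1 = 10^(3.34/10) = 2.158, G_1 = 10^(15.7/10) = 37.15
  Stage 2: F_2 = 10^(5.67/10) = 3.690, G_2 = 10^(−4.59/10) = 0.3475
  Stage 3: F_3 = 10^(6.17/10) = 4.140, G_3 = 10^(29.8/10) = 955.0
Friis cascade:
  F = 2.158 + (3.690 − 1)/37.15 + (4.140 − 1)/12.91 = 2.473
NF = 10 log₁₀(2.473) = 3.93 dB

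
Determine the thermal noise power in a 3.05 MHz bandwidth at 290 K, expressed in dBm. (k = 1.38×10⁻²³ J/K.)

−109.1 dBm

P_n = kTB = 1.38×10⁻²³ × 290 × 3.05×10⁶ = 1.22×10⁻¹⁴ W
In dBm: 10 log₁₀(1.22×10⁻¹⁴ / 10⁻³) = −109.1 dBm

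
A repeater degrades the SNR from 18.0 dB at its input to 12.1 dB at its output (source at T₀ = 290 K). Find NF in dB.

NF (dB) = SNR_in(dB) − SNR_out(dB) when the source is at T₀
NF = 18.0 − 12.1 = 5.9 dB

5.9 dB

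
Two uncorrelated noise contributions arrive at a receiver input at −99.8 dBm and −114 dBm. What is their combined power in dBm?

Convert to linear, add, convert back:
P₁ = 1.05×10⁻¹³ W, P₂ = 3.98×10⁻¹⁵ W
P_tot = 1.09×10⁻¹³ W → 10 log₁₀(P_tot / 10⁻³) = −99.6 dBm

−99.6 dBm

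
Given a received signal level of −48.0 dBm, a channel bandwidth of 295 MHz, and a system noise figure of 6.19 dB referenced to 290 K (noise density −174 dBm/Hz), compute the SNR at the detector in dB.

Noise floor: N = −174 + 10 log₁₀(B) + NF
10 log₁₀(2.95×10⁸) = 84.7 dB
N = −174 + 84.7 + 6.19 = −83.11 dBm
SNR = P_sig − N = −48.0 − (−83.11) = 35.11 dB → 35.1 dB

35.1 dB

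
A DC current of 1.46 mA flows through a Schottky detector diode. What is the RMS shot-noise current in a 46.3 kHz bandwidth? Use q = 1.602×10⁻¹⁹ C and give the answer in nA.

4.65 nA

I_n = √(2qI·B)
2qI·B = 2 × 1.602×10⁻¹⁹ × 1.46×10⁻³ × 4.63×10⁴ = 2.17×10⁻¹⁷ A²
I_n = √(2.17×10⁻¹⁷) = 4.65×10⁻⁹ A = 4.65 nA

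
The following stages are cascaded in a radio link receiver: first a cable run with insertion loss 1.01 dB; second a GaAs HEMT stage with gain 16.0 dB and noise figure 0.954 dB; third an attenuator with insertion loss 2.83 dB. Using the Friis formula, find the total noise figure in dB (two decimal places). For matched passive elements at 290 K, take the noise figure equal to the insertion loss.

Convert to linear (a loss of L dB is a gain of −L dB): F_i = 10^(NF_i/10), G_i = 10^(G_i,dB/10)
  Stage 1: F_1 = 10^(1.01/10) = 1.262, G_1 = 10^(−1.01/10) = 0.7925
  Stage 2: F_2 = 10^(0.954/10) = 1.246, G_2 = 10^(16.0/10) = 39.81
  Stage 3: F_3 = 10^(2.83/10) = 1.919, G_3 = 10^(−2.83/10) = 0.5212
Friis cascade:
  F = 1.262 + (1.246 − 1)/0.7925 + (1.919 − 1)/31.55 = 1.601
NF = 10 log₁₀(1.601) = 2.04 dB

2.04 dB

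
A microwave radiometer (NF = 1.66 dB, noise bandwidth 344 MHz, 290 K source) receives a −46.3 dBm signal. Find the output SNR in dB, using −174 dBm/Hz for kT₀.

Noise floor: N = −174 + 10 log₁₀(B) + NF
10 log₁₀(3.44×10⁸) = 85.37 dB
N = −174 + 85.37 + 1.66 = −86.97 dBm
SNR = P_sig − N = −46.3 − (−86.97) = 40.67 dB → 40.7 dB

40.7 dB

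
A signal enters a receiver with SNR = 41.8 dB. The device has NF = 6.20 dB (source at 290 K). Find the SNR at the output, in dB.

35.60 dB

By definition F = SNR_in/SNR_out, so in dB: SNR_out = SNR_in − NF
SNR_out = 41.8 − 6.20 = 35.60 dB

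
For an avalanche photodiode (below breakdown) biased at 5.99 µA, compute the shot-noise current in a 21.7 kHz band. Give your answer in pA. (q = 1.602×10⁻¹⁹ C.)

204 pA

I_n = √(2qI·B)
2qI·B = 2 × 1.602×10⁻¹⁹ × 5.99×10⁻⁶ × 2.17×10⁴ = 4.16×10⁻²⁰ A²
I_n = √(4.16×10⁻²⁰) = 2.04×10⁻¹⁰ A = 204 pA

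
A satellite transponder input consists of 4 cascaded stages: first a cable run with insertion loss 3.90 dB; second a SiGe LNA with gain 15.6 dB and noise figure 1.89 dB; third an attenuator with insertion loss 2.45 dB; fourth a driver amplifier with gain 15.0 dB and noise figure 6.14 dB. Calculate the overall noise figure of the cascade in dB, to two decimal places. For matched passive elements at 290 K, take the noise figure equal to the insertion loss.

6.25 dB

Convert to linear (a loss of L dB is a gain of −L dB): F_i = 10^(NF_i/10), G_i = 10^(G_i,dB/10)
  Stage 1: F_1 = 10^(3.90/10) = 2.455, G_1 = 10^(−3.90/10) = 0.4074
  Stage 2: F_2 = 10^(1.89/10) = 1.545, G_2 = 10^(15.6/10) = 36.31
  Stage 3: F_3 = 10^(2.45/10) = 1.758, G_3 = 10^(−2.45/10) = 0.5689
  Stage 4: F_4 = 10^(6.14/10) = 4.111, G_4 = 10^(15.0/10) = 31.62
Friis cascade:
  F = 2.455 + (1.545 − 1)/0.4074 + (1.758 − 1)/14.79 + (4.111 − 1)/8.414 = 4.214
NF = 10 log₁₀(4.214) = 6.25 dB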